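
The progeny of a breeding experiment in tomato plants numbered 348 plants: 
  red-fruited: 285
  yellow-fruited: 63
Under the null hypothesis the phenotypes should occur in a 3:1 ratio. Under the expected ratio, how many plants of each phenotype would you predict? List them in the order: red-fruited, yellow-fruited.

261, 87

The 3:1 ratio has 4 parts, so with N = 348 the expected counts are:
  red-fruited: 348 × 3/4 = 261
  yellow-fruited: 348 × 1/4 = 87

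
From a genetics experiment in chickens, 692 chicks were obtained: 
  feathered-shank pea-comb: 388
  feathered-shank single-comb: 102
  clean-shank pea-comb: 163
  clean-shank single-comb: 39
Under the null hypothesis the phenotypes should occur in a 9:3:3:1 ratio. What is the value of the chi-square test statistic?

Total ratio parts = 16. Expected numbers out of 692:
  feathered-shank pea-comb: 692 × 9/16 = 389.25
  feathered-shank single-comb: 692 × 3/16 = 129.75
  clean-shank pea-comb: 692 × 3/16 = 129.75
  clean-shank single-comb: 692 × 1/16 = 43.25
χ² = Σ (O − E)² / E
  feathered-shank pea-comb: (388 − 389.25)² / 389.25 = 0.0040
  feathered-shank single-comb: (102 − 129.75)² / 129.75 = 5.9350
  clean-shank pea-comb: (163 − 129.75)² / 129.75 = 8.5207
  clean-shank single-comb: (39 − 43.25)² / 43.25 = 0.4176
χ² = 0.0040 + 5.9350 + 8.5207 + 0.4176 = 14.8773 ≈ 14.877

14.877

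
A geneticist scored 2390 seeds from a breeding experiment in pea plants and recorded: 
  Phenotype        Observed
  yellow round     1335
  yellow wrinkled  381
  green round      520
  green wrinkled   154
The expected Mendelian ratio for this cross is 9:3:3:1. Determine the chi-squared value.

21.791

The 9:3:3:1 ratio has 16 parts, so with N = 2390 the expected counts are:
  yellow round: 2390 × 9/16 = 1344.375
  yellow wrinkled: 2390 × 3/16 = 448.125
  green round: 2390 × 3/16 = 448.125
  green wrinkled: 2390 × 1/16 = 149.375
χ² = Σ (O − E)² / E
  yellow round: (1335 − 1344.375)² / 1344.375 = 0.0654
  yellow wrinkled: (381 − 448.125)² / 448.125 = 10.0547
  green round: (520 − 448.125)² / 448.125 = 11.5281
  green wrinkled: (154 − 149.375)² / 149.375 = 0.1432
χ² = 0.0654 + 10.0547 + 11.5281 + 0.1432 = 21.7914 ≈ 21.791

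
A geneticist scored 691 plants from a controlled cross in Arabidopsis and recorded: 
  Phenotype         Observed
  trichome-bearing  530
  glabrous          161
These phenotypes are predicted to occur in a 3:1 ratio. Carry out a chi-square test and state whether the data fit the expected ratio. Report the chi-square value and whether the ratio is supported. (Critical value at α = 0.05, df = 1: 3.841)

Under the 3:1 hypothesis (Σ ratio = 4, N = 691):
  trichome-bearing: 691 × 3/4 = 518.25
  glabrous: 691 × 1/4 = 172.75
χ² = Σ (O − E)² / E
  trichome-bearing: (530 − 518.25)² / 518.25 = 0.2664
  glabrous: (161 − 172.75)² / 172.75 = 0.7992
χ² = 0.2664 + 0.7992 = 1.0656 ≈ 1.066
Degrees of freedom = 2 − 1 = 1; critical value at α = 0.05 is 3.841.
Since 1.066 < 3.841, we fail to reject the null hypothesis — the data are consistent with the 3:1 ratio.

1.066; consistent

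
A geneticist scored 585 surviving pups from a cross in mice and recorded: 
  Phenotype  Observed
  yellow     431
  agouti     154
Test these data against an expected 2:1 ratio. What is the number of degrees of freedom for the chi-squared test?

1

A goodness-of-fit test with 2 phenotype classes has df = 2 − 1 = 1.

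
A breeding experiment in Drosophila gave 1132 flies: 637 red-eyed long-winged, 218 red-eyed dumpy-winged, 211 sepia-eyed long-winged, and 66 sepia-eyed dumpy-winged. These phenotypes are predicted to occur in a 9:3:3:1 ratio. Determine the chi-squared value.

0.482

The 9:3:3:1 ratio has 16 parts, so with N = 1132 the expected counts are:
  red-eyed long-winged: 1132 × 9/16 = 636.75
  red-eyed dumpy-winged: 1132 × 3/16 = 212.25
  sepia-eyed long-winged: 1132 × 3/16 = 212.25
  sepia-eyed dumpy-winged: 1132 × 1/16 = 70.75
χ² = Σ (O − E)² / E
  red-eyed long-winged: (637 − 636.75)² / 636.75 = 0.0001
  red-eyed dumpy-winged: (218 − 212.25)² / 212.25 = 0.1558
  sepia-eyed long-winged: (211 − 212.25)² / 212.25 = 0.0074
  sepia-eyed dumpy-winged: (66 − 70.75)² / 70.75 = 0.3189
χ² = 0.0001 + 0.1558 + 0.0074 + 0.3189 = 0.4822 ≈ 0.482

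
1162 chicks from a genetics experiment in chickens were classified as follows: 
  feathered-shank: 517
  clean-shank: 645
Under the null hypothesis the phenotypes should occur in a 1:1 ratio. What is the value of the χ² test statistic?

14.100

Total ratio parts = 2. Expected numbers out of 1162:
  feathered-shank: 1162 × 1/2 = 581
  clean-shank: 1162 × 1/2 = 581
χ² = Σ (O − E)² / E
  feathered-shank: (517 − 581)² / 581 = 7.0499
  clean-shank: (645 − 581)² / 581 = 7.0499
χ² = 7.0499 + 7.0499 = 14.0998 ≈ 14.100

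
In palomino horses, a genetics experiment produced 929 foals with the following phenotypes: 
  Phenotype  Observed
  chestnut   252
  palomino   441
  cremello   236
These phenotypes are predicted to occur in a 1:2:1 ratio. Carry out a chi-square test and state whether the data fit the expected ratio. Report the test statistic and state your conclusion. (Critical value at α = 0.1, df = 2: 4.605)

Total ratio parts = 4. Expected numbers out of 929:
  chestnut: 929 × 1/4 = 232.25
  palomino: 929 × 2/4 = 464.5
  cremello: 929 × 1/4 = 232.25
χ² = Σ (O − E)² / E
  chestnut: (252 − 232.25)² / 232.25 = 1.6795
  palomino: (441 − 464.5)² / 464.5 = 1.1889
  cremello: (236 − 232.25)² / 232.25 = 0.0605
χ² = 1.6795 + 1.1889 + 0.0605 = 2.9289 ≈ 2.929
Degrees of freedom = 3 − 1 = 2; critical value at α = 0.1 is 4.605.
Since 2.929 < 4.605, we fail to reject the null hypothesis — the data are consistent with the 1:2:1 ratio.

2.929; consistent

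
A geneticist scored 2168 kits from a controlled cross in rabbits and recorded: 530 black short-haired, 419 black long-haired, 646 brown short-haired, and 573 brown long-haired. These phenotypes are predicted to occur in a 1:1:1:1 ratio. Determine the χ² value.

49.908

Total ratio parts = 4. Expected numbers out of 2168:
  black short-haired: 2168 × 1/4 = 542
  black long-haired: 2168 × 1/4 = 542
  brown short-haired: 2168 × 1/4 = 542
  brown long-haired: 2168 × 1/4 = 542
χ² = Σ (O − E)² / E
  black short-haired: (530 − 542)² / 542 = 0.2657
  black long-haired: (419 − 542)² / 542 = 27.9133
  brown short-haired: (646 − 542)² / 542 = 19.9557
  brown long-haired: (573 − 542)² / 542 = 1.7731
χ² = 0.2657 + 27.9133 + 19.9557 + 1.7731 = 49.9078 ≈ 49.908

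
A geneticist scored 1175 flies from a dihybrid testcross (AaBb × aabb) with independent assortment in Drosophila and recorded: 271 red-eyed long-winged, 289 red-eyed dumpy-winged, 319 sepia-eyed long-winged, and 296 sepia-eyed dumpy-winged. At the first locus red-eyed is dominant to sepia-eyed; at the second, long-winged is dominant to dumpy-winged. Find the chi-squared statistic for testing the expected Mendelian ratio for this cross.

4.026

A dihybrid testcross with independent assortment gives a 1:1:1:1 ratio.
Total ratio parts = 4. Expected numbers out of 1175:
  red-eyed long-winged: 1175 × 1/4 = 293.75
  red-eyed dumpy-winged: 1175 × 1/4 = 293.75
  sepia-eyed long-winged: 1175 × 1/4 = 293.75
  sepia-eyed dumpy-winged: 1175 × 1/4 = 293.75
χ² = Σ (O − E)² / E
  red-eyed long-winged: (271 − 293.75)² / 293.75 = 1.7619
  red-eyed dumpy-winged: (289 − 293.75)² / 293.75 = 0.0768
  sepia-eyed long-winged: (319 − 293.75)² / 293.75 = 2.1704
  sepia-eyed dumpy-winged: (296 − 293.75)² / 293.75 = 0.0172
χ² = 1.7619 + 0.0768 + 2.1704 + 0.0172 = 4.0263 ≈ 4.026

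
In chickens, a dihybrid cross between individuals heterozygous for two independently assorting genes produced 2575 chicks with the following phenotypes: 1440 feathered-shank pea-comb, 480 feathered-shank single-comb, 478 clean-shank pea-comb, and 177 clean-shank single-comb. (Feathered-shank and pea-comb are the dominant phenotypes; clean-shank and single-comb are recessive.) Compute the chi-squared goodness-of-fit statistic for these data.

1.717

A dihybrid F₂ with independent assortment and complete dominance at both loci gives a 9:3:3:1 phenotypic ratio.
Expected counts for N = 2575 under a 9:3:3:1 ratio (total parts = 16):
  feathered-shank pea-comb: 2575 × 9/16 = 1448.4375
  feathered-shank single-comb: 2575 × 3/16 = 482.8125
  clean-shank pea-comb: 2575 × 3/16 = 482.8125
  clean-shank single-comb: 2575 × 1/16 = 160.9375
χ² = Σ (O − E)² / E
  feathered-shank pea-comb: (1440 − 1448.4375)² / 1448.4375 = 0.0492
  feathered-shank single-comb: (480 − 482.8125)² / 482.8125 = 0.0164
  clean-shank pea-comb: (478 − 482.8125)² / 482.8125 = 0.0480
  clean-shank single-comb: (177 − 160.9375)² / 160.9375 = 1.6031
χ² = 0.0492 + 0.0164 + 0.0480 + 1.6031 = 1.7167 ≈ 1.717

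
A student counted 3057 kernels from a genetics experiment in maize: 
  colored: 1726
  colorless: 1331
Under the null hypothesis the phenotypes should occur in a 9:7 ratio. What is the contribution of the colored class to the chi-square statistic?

0.024

Total ratio parts = 16. Expected numbers out of 3057:
  colored: 3057 × 9/16 = 1719.5625
  colorless: 3057 × 7/16 = 1337.4375
Contribution of colored: (1726 − 1719.5625)² / 1719.5625 = 0.0241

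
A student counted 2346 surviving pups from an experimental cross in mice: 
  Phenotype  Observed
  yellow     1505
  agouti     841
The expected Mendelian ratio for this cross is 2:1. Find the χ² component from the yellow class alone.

Total ratio parts = 3. Expected numbers out of 2346:
  yellow: 2346 × 2/3 = 1564
  agouti: 2346 × 1/3 = 782
Contribution of yellow: (1505 − 1564)² / 1564 = 2.2257

2.226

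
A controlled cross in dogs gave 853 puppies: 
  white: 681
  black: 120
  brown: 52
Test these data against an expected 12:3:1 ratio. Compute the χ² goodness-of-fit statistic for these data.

Expected counts for N = 853 under a 12:3:1 ratio (total parts = 16):
  white: 853 × 12/16 = 639.75
  black: 853 × 3/16 = 159.9375
  brown: 853 × 1/16 = 53.3125
χ² = Σ (O − E)² / E
  white: (681 − 639.75)² / 639.75 = 2.6597
  black: (120 − 159.9375)² / 159.9375 = 9.9727
  brown: (52 − 53.3125)² / 53.3125 = 0.0323
χ² = 2.6597 + 9.9727 + 0.0323 = 12.6647 ≈ 12.665

12.665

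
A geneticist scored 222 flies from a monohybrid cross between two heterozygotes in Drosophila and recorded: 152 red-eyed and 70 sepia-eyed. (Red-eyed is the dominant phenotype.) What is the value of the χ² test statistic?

For a monohybrid cross between heterozygotes with complete dominance, the expected phenotypic ratio is 3:1.
The 3:1 ratio has 4 parts, so with N = 222 the expected counts are:
  red-eyed: 222 × 3/4 = 166.5
  sepia-eyed: 222 × 1/4 = 55.5
χ² = Σ (O − E)² / E
  red-eyed: (152 − 166.5)² / 166.5 = 1.2628
  sepia-eyed: (70 − 55.5)² / 55.5 = 3.7883
χ² = 1.2628 + 3.7883 = 5.0511 ≈ 5.051

5.051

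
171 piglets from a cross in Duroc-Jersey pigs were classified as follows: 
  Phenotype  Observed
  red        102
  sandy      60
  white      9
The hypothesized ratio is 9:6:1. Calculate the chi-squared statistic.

0.883

Under the 9:6:1 hypothesis (Σ ratio = 16, N = 171):
  red: 171 × 9/16 = 96.1875
  sandy: 171 × 6/16 = 64.125
  white: 171 × 1/16 = 10.6875
χ² = Σ (O − E)² / E
  red: (102 − 96.1875)² / 96.1875 = 0.3512
  sandy: (60 − 64.125)² / 64.125 = 0.2654
  white: (9 − 10.6875)² / 10.6875 = 0.2664
χ² = 0.3512 + 0.2654 + 0.2664 = 0.883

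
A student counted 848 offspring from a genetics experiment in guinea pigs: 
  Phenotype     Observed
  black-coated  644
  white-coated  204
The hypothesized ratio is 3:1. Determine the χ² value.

0.403

Under the 3:1 hypothesis (Σ ratio = 4, N = 848):
  black-coated: 848 × 3/4 = 636
  white-coated: 848 × 1/4 = 212
χ² = Σ (O − E)² / E
  black-coated: (644 − 636)² / 636 = 0.1006
  white-coated: (204 − 212)² / 212 = 0.3019
χ² = 0.1006 + 0.3019 = 0.4025 ≈ 0.403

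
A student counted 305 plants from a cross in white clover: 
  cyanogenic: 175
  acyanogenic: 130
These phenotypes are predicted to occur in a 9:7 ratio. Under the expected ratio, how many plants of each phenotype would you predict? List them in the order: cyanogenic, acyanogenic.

Total ratio parts = 16. Expected numbers out of 305:
  cyanogenic: 305 × 9/16 = 171.5625
  acyanogenic: 305 × 7/16 = 133.4375

171.5625, 133.4375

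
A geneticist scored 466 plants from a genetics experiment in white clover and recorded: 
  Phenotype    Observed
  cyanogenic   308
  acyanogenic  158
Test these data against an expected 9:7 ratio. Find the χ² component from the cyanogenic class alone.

8.029

Total ratio parts = 16. Expected numbers out of 466:
  cyanogenic: 466 × 9/16 = 262.125
  acyanogenic: 466 × 7/16 = 203.875
Contribution of cyanogenic: (308 − 262.125)² / 262.125 = 8.0287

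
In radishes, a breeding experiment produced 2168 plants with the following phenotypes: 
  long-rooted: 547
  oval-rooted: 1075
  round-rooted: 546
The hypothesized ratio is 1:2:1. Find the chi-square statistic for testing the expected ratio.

0.150

The 1:2:1 ratio has 4 parts, so with N = 2168 the expected counts are:
  long-rooted: 2168 × 1/4 = 542
  oval-rooted: 2168 × 2/4 = 1084
  round-rooted: 2168 × 1/4 = 542
χ² = Σ (O − E)² / E
  long-rooted: (547 − 542)² / 542 = 0.0461
  oval-rooted: (1075 − 1084)² / 1084 = 0.0747
  round-rooted: (546 − 542)² / 542 = 0.0295
χ² = 0.0461 + 0.0747 + 0.0295 = 0.1503 ≈ 0.150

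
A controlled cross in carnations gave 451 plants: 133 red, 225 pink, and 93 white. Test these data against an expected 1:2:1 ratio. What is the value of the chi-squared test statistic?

Total ratio parts = 4. Expected numbers out of 451:
  red: 451 × 1/4 = 112.75
  pink: 451 × 2/4 = 225.5
  white: 451 × 1/4 = 112.75
χ² = Σ (O − E)² / E
  red: (133 − 112.75)² / 112.75 = 3.6369
  pink: (225 − 225.5)² / 225.5 = 0.0011
  white: (93 − 112.75)² / 112.75 = 3.4595
χ² = 3.6369 + 0.0011 + 3.4595 = 7.0975 ≈ 7.098

7.098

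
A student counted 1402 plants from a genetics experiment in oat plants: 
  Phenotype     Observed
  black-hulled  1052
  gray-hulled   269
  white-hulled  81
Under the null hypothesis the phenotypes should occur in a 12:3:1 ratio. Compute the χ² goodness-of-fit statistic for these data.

Under the 12:3:1 hypothesis (Σ ratio = 16, N = 1402):
  black-hulled: 1402 × 12/16 = 1051.5
  gray-hulled: 1402 × 3/16 = 262.875
  white-hulled: 1402 × 1/16 = 87.625
χ² = Σ (O − E)² / E
  black-hulled: (1052 − 1051.5)² / 1051.5 = 0.0002
  gray-hulled: (269 − 262.875)² / 262.875 = 0.1427
  white-hulled: (81 − 87.625)² / 87.625 = 0.5009
χ² = 0.0002 + 0.1427 + 0.5009 = 0.6438 ≈ 0.644

0.644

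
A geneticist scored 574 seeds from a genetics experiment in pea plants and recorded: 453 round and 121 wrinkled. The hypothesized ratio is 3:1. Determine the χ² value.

4.704

The 3:1 ratio has 4 parts, so with N = 574 the expected counts are:
  round: 574 × 3/4 = 430.5
  wrinkled: 574 × 1/4 = 143.5
χ² = Σ (O − E)² / E
  round: (453 − 430.5)² / 430.5 = 1.1760
  wrinkled: (121 − 143.5)² / 143.5 = 3.5279
χ² = 1.1760 + 3.5279 = 4.7039 ≈ 4.704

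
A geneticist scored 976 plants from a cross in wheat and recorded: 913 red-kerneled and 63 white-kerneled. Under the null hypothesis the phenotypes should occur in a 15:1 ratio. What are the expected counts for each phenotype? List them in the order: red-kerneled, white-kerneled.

Expected counts for N = 976 under a 15:1 ratio (total parts = 16):
  red-kerneled: 976 × 15/16 = 915
  white-kerneled: 976 × 1/16 = 61

915, 61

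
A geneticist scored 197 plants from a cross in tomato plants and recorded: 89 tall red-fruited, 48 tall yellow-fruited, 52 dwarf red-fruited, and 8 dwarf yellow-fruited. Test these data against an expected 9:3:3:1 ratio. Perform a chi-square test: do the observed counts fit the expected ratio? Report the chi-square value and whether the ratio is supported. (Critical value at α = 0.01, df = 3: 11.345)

Total ratio parts = 16. Expected numbers out of 197:
  tall red-fruited: 197 × 9/16 = 110.8125
  tall yellow-fruited: 197 × 3/16 = 36.9375
  dwarf red-fruited: 197 × 3/16 = 36.9375
  dwarf yellow-fruited: 197 × 1/16 = 12.3125
χ² = Σ (O − E)² / E
  tall red-fruited: (89 − 110.8125)² / 110.8125 = 4.2936
  tall yellow-fruited: (48 − 36.9375)² / 36.9375 = 3.3131
  dwarf red-fruited: (52 − 36.9375)² / 36.9375 = 6.1422
  dwarf yellow-fruited: (8 − 12.3125)² / 12.3125 = 1.5105
χ² = 4.2936 + 3.3131 + 6.1422 + 1.5105 = 15.2594 ≈ 15.259
Degrees of freedom = 4 − 1 = 3; critical value at α = 0.01 is 11.345.
Since 15.259 > 11.345, we reject the null hypothesis — the data do not fit the 9:3:3:1 ratio.

15.259; not consistent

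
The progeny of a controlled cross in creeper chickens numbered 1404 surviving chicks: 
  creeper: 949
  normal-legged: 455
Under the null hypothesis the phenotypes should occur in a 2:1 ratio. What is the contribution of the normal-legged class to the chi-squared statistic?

0.361

Under the 2:1 hypothesis (Σ ratio = 3, N = 1404):
  creeper: 1404 × 2/3 = 936
  normal-legged: 1404 × 1/3 = 468
Contribution of normal-legged: (455 − 468)² / 468 = 0.3611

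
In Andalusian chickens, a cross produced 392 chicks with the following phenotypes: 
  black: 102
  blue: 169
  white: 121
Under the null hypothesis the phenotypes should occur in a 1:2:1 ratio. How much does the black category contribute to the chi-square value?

0.163

Expected counts for N = 392 under a 1:2:1 ratio (total parts = 4):
  black: 392 × 1/4 = 98
  blue: 392 × 2/4 = 196
  white: 392 × 1/4 = 98
Contribution of black: (102 − 98)² / 98 = 0.1633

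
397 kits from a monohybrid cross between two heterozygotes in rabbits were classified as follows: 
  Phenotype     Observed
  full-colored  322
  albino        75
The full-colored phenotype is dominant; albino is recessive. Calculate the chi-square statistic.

7.900

For a monohybrid cross between heterozygotes with complete dominance, the expected phenotypic ratio is 3:1.
Under the 3:1 hypothesis (Σ ratio = 4, N = 397):
  full-colored: 397 × 3/4 = 297.75
  albino: 397 × 1/4 = 99.25
χ² = Σ (O − E)² / E
  full-colored: (322 − 297.75)² / 297.75 = 1.9750
  albino: (75 − 99.25)² / 99.25 = 5.9251
χ² = 1.9750 + 5.9251 = 7.9001 ≈ 7.900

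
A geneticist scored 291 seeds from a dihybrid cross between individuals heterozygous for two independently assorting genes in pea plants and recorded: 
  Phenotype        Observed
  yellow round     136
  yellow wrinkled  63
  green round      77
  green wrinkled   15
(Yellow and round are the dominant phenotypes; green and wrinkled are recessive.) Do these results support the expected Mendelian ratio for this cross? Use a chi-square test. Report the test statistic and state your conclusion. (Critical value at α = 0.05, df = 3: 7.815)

15.774; not consistent

A dihybrid F₂ with independent assortment and complete dominance at both loci gives a 9:3:3:1 phenotypic ratio.
The 9:3:3:1 ratio has 16 parts, so with N = 291 the expected counts are:
  yellow round: 291 × 9/16 = 163.6875
  yellow wrinkled: 291 × 3/16 = 54.5625
  green round: 291 × 3/16 = 54.5625
  green wrinkled: 291 × 1/16 = 18.1875
χ² = Σ (O − E)² / E
  yellow round: (136 − 163.6875)² / 163.6875 = 4.6833
  yellow wrinkled: (63 − 54.5625)² / 54.5625 = 1.3048
  green round: (77 − 54.5625)² / 54.5625 = 9.2269
  green wrinkled: (15 − 18.1875)² / 18.1875 = 0.5586
χ² = 4.6833 + 1.3048 + 9.2269 + 0.5586 = 15.7736 ≈ 15.774
Degrees of freedom = 4 − 1 = 3; critical value at α = 0.05 is 7.815.
Since 15.774 > 7.815, we reject the null hypothesis — the data do not fit the 9:3:3:1 ratio.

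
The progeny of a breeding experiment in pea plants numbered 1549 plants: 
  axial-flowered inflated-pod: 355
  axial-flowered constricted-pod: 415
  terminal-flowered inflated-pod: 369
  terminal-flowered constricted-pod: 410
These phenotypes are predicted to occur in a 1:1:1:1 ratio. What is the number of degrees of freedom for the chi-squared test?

3

A goodness-of-fit test with 4 phenotype classes has df = 4 − 1 = 3.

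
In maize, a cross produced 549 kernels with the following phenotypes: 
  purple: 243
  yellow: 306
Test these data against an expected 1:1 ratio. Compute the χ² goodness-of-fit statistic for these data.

Total ratio parts = 2. Expected numbers out of 549:
  purple: 549 × 1/2 = 274.5
  yellow: 549 × 1/2 = 274.5
χ² = Σ (O − E)² / E
  purple: (243 − 274.5)² / 274.5 = 3.6148
  yellow: (306 − 274.5)² / 274.5 = 3.6148
χ² = 3.6148 + 3.6148 = 7.2296 ≈ 7.230

7.230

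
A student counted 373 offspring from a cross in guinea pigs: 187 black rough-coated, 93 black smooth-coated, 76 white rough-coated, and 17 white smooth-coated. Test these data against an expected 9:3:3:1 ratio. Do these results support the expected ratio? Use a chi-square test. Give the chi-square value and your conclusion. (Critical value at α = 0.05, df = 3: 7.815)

12.320; not consistent

Total ratio parts = 16. Expected numbers out of 373:
  black rough-coated: 373 × 9/16 = 209.8125
  black smooth-coated: 373 × 3/16 = 69.9375
  white rough-coated: 373 × 3/16 = 69.9375
  white smooth-coated: 373 × 1/16 = 23.3125
χ² = Σ (O − E)² / E
  black rough-coated: (187 − 209.8125)² / 209.8125 = 2.4804
  black smooth-coated: (93 − 69.9375)² / 69.9375 = 7.6051
  white rough-coated: (76 − 69.9375)² / 69.9375 = 0.5255
  white smooth-coated: (17 − 23.3125)² / 23.3125 = 1.7093
χ² = 2.4804 + 7.6051 + 0.5255 + 1.7093 = 12.3203 ≈ 12.320
Degrees of freedom = 4 − 1 = 3; critical value at α = 0.05 is 7.815.
Since 12.320 > 7.815, we reject the null hypothesis — the data do not fit the 9:3:3:1 ratio.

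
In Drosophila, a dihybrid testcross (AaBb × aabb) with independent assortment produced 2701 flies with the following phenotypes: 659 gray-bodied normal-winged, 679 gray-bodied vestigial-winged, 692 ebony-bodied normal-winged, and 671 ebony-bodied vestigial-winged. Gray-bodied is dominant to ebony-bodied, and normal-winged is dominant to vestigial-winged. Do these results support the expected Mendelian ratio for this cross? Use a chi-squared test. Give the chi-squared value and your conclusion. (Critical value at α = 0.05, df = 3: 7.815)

0.854; consistent

A dihybrid testcross with independent assortment gives a 1:1:1:1 ratio.
Under the 1:1:1:1 hypothesis (Σ ratio = 4, N = 2701):
  gray-bodied normal-winged: 2701 × 1/4 = 675.25
  gray-bodied vestigial-winged: 2701 × 1/4 = 675.25
  ebony-bodied normal-winged: 2701 × 1/4 = 675.25
  ebony-bodied vestigial-winged: 2701 × 1/4 = 675.25
χ² = Σ (O − E)² / E
  gray-bodied normal-winged: (659 − 675.25)² / 675.25 = 0.3911
  gray-bodied vestigial-winged: (679 − 675.25)² / 675.25 = 0.0208
  ebony-bodied normal-winged: (692 − 675.25)² / 675.25 = 0.4155
  ebony-bodied vestigial-winged: (671 − 675.25)² / 675.25 = 0.0267
χ² = 0.3911 + 0.0208 + 0.4155 + 0.0267 = 0.8541 ≈ 0.854
Degrees of freedom = 4 − 1 = 3; critical value at α = 0.05 is 7.815.
Since 0.854 < 7.815, we fail to reject the null hypothesis — the data are consistent with the 1:1:1:1 ratio.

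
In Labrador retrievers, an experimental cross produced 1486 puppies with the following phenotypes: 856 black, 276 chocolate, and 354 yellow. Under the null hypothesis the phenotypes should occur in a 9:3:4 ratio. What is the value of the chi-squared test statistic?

1.334

Expected counts for N = 1486 under a 9:3:4 ratio (total parts = 16):
  black: 1486 × 9/16 = 835.875
  chocolate: 1486 × 3/16 = 278.625
  yellow: 1486 × 4/16 = 371.5
χ² = Σ (O − E)² / E
  black: (856 − 835.875)² / 835.875 = 0.4845
  chocolate: (276 − 278.625)² / 278.625 = 0.0247
  yellow: (354 − 371.5)² / 371.5 = 0.8244
χ² = 0.4845 + 0.0247 + 0.8244 = 1.3336 ≈ 1.334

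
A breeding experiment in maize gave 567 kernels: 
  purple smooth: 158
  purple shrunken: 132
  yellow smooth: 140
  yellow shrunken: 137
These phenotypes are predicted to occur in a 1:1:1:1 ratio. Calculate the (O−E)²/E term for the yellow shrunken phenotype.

0.159

Under the 1:1:1:1 hypothesis (Σ ratio = 4, N = 567):
  purple smooth: 567 × 1/4 = 141.75
  purple shrunken: 567 × 1/4 = 141.75
  yellow smooth: 567 × 1/4 = 141.75
  yellow shrunken: 567 × 1/4 = 141.75
Contribution of yellow shrunken: (137 − 141.75)² / 141.75 = 0.1592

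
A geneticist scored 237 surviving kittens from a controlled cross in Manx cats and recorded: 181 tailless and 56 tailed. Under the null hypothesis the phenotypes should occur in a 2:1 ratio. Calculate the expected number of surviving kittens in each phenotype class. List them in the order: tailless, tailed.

158, 79

Expected counts for N = 237 under a 2:1 ratio (total parts = 3):
  tailless: 237 × 2/3 = 158
  tailed: 237 × 1/3 = 79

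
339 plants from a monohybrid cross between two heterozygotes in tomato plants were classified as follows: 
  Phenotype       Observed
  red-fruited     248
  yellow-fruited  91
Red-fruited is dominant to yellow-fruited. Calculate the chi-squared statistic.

For a monohybrid cross between heterozygotes with complete dominance, the expected phenotypic ratio is 3:1.
The 3:1 ratio has 4 parts, so with N = 339 the expected counts are:
  red-fruited: 339 × 3/4 = 254.25
  yellow-fruited: 339 × 1/4 = 84.75
χ² = Σ (O − E)² / E
  red-fruited: (248 − 254.25)² / 254.25 = 0.1536
  yellow-fruited: (91 − 84.75)² / 84.75 = 0.4609
χ² = 0.1536 + 0.4609 = 0.6145 ≈ 0.615

0.615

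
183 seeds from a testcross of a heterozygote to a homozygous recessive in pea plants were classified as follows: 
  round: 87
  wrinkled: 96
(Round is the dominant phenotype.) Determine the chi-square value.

A testcross of a heterozygote (Aa × aa) gives a 1:1 phenotypic ratio.
Under the 1:1 hypothesis (Σ ratio = 2, N = 183):
  round: 183 × 1/2 = 91.5
  wrinkled: 183 × 1/2 = 91.5
χ² = Σ (O − E)² / E
  round: (87 − 91.5)² / 91.5 = 0.2213
  wrinkled: (96 − 91.5)² / 91.5 = 0.2213
χ² = 0.2213 + 0.2213 = 0.4426 ≈ 0.443

0.443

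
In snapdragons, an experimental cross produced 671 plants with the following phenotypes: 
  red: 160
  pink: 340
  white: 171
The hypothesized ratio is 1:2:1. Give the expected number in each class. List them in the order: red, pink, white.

The 1:2:1 ratio has 4 parts, so with N = 671 the expected counts are:
  red: 671 × 1/4 = 167.75
  pink: 671 × 2/4 = 335.5
  white: 671 × 1/4 = 167.75

167.75, 335.5, 167.75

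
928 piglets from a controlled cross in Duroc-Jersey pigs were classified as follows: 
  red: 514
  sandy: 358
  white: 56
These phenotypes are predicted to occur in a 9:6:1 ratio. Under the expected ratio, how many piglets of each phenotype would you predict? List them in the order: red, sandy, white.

522, 348, 58

Under the 9:6:1 hypothesis (Σ ratio = 16, N = 928):
  red: 928 × 9/16 = 522
  sandy: 928 × 6/16 = 348
  white: 928 × 1/16 = 58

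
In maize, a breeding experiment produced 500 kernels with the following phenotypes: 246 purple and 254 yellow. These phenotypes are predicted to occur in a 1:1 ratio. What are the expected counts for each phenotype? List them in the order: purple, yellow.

250, 250

Expected counts for N = 500 under a 1:1 ratio (total parts = 2):
  purple: 500 × 1/2 = 250
  yellow: 500 × 1/2 = 250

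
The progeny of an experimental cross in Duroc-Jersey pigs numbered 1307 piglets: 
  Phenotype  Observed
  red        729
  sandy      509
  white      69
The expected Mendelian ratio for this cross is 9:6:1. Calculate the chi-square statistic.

Under the 9:6:1 hypothesis (Σ ratio = 16, N = 1307):
  red: 1307 × 9/16 = 735.1875
  sandy: 1307 × 6/16 = 490.125
  white: 1307 × 1/16 = 81.6875
χ² = Σ (O − E)² / E
  red: (729 − 735.1875)² / 735.1875 = 0.0521
  sandy: (509 − 490.125)² / 490.125 = 0.7269
  white: (69 − 81.6875)² / 81.6875 = 1.9706
χ² = 0.0521 + 0.7269 + 1.9706 = 2.7496 ≈ 2.750

2.750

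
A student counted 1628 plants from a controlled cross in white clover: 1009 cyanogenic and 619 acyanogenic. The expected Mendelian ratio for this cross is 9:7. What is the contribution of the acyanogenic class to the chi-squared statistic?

The 9:7 ratio has 16 parts, so with N = 1628 the expected counts are:
  cyanogenic: 1628 × 9/16 = 915.75
  acyanogenic: 1628 × 7/16 = 712.25
Contribution of acyanogenic: (619 − 712.25)² / 712.25 = 12.2086

12.209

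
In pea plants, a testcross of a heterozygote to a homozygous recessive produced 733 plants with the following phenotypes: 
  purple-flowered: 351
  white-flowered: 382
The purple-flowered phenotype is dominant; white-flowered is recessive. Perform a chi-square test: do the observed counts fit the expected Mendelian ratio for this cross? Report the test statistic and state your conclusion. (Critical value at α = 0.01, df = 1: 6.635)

1.311; consistent

A testcross of a heterozygote (Aa × aa) gives a 1:1 phenotypic ratio.
Total ratio parts = 2. Expected numbers out of 733:
  purple-flowered: 733 × 1/2 = 366.5
  white-flowered: 733 × 1/2 = 366.5
χ² = Σ (O − E)² / E
  purple-flowered: (351 − 366.5)² / 366.5 = 0.6555
  white-flowered: (382 − 366.5)² / 366.5 = 0.6555
χ² = 0.6555 + 0.6555 = 1.311
Degrees of freedom = 2 − 1 = 1; critical value at α = 0.01 is 6.635.
Since 1.311 < 6.635, we fail to reject the null hypothesis — the data are consistent with the 1:1 ratio.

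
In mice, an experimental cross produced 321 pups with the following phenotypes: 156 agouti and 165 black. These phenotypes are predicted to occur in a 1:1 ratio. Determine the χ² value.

Under the 1:1 hypothesis (Σ ratio = 2, N = 321):
  agouti: 321 × 1/2 = 160.5
  black: 321 × 1/2 = 160.5
χ² = Σ (O − E)² / E
  agouti: (156 − 160.5)² / 160.5 = 0.1262
  black: (165 − 160.5)² / 160.5 = 0.1262
χ² = 0.1262 + 0.1262 = 0.2524 ≈ 0.252

0.252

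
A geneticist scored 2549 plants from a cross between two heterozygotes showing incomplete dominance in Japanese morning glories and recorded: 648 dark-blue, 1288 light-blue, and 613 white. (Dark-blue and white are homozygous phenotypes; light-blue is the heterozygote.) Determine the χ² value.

1.247

With incomplete dominance, a heterozygote × heterozygote cross gives a 1:2:1 phenotypic ratio.
Expected counts for N = 2549 under a 1:2:1 ratio (total parts = 4):
  dark-blue: 2549 × 1/4 = 637.25
  light-blue: 2549 × 2/4 = 1274.5
  white: 2549 × 1/4 = 637.25
χ² = Σ (O − E)² / E
  dark-blue: (648 − 637.25)² / 637.25 = 0.1813
  light-blue: (1288 − 1274.5)² / 1274.5 = 0.1430
  white: (613 − 637.25)² / 637.25 = 0.9228
χ² = 0.1813 + 0.1430 + 0.9228 = 1.2471 ≈ 1.247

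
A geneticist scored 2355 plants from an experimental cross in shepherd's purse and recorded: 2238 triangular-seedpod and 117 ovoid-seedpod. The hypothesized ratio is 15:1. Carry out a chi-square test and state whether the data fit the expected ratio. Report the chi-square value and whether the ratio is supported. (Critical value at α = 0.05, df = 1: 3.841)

6.604; not consistent

Total ratio parts = 16. Expected numbers out of 2355:
  triangular-seedpod: 2355 × 15/16 = 2207.8125
  ovoid-seedpod: 2355 × 1/16 = 147.1875
χ² = Σ (O − E)² / E
  triangular-seedpod: (2238 − 2207.8125)² / 2207.8125 = 0.4128
  ovoid-seedpod: (117 − 147.1875)² / 147.1875 = 6.1913
χ² = 0.4128 + 6.1913 = 6.6041 ≈ 6.604
Degrees of freedom = 2 − 1 = 1; critical value at α = 0.05 is 3.841.
Since 6.604 > 3.841, we reject the null hypothesis — the data do not fit the 15:1 ratio.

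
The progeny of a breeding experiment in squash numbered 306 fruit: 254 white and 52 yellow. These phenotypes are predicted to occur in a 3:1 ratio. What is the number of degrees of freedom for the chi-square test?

A goodness-of-fit test with 2 phenotype classes has df = 2 − 1 = 1.

1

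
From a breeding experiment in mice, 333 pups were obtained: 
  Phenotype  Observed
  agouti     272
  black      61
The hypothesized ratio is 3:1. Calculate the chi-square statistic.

7.929

Expected counts for N = 333 under a 3:1 ratio (total parts = 4):
  agouti: 333 × 3/4 = 249.75
  black: 333 × 1/4 = 83.25
χ² = Σ (O − E)² / E
  agouti: (272 − 249.75)² / 249.75 = 1.9822
  black: (61 − 83.25)² / 83.25 = 5.9467
χ² = 1.9822 + 5.9467 = 7.9289 ≈ 7.929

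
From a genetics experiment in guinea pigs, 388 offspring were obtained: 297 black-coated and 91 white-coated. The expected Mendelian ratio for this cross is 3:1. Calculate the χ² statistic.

Expected counts for N = 388 under a 3:1 ratio (total parts = 4):
  black-coated: 388 × 3/4 = 291
  white-coated: 388 × 1/4 = 97
χ² = Σ (O − E)² / E
  black-coated: (297 − 291)² / 291 = 0.1237
  white-coated: (91 − 97)² / 97 = 0.3711
χ² = 0.1237 + 0.3711 = 0.4948 ≈ 0.495

0.495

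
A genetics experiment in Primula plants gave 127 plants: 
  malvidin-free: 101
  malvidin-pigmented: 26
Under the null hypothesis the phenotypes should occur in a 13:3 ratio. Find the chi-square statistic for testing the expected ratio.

Expected counts for N = 127 under a 13:3 ratio (total parts = 16):
  malvidin-free: 127 × 13/16 = 103.1875
  malvidin-pigmented: 127 × 3/16 = 23.8125
χ² = Σ (O − E)² / E
  malvidin-free: (101 − 103.1875)² / 103.1875 = 0.0464
  malvidin-pigmented: (26 − 23.8125)² / 23.8125 = 0.2010
χ² = 0.0464 + 0.2010 = 0.2474 ≈ 0.247

0.247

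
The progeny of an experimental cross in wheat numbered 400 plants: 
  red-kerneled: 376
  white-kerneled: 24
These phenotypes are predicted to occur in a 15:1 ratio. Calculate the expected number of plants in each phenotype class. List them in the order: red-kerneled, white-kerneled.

The 15:1 ratio has 16 parts, so with N = 400 the expected counts are:
  red-kerneled: 400 × 15/16 = 375
  white-kerneled: 400 × 1/16 = 25

375, 25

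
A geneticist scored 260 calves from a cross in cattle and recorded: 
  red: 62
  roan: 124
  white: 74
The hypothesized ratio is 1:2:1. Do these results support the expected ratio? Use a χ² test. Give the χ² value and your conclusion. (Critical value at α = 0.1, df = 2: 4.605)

The 1:2:1 ratio has 4 parts, so with N = 260 the expected counts are:
  red: 260 × 1/4 = 65
  roan: 260 × 2/4 = 130
  white: 260 × 1/4 = 65
χ² = Σ (O − E)² / E
  red: (62 − 65)² / 65 = 0.1385
  roan: (124 − 130)² / 130 = 0.2769
  white: (74 − 65)² / 65 = 1.2462
χ² = 0.1385 + 0.2769 + 1.2462 = 1.6616 ≈ 1.662
Degrees of freedom = 3 − 1 = 2; critical value at α = 0.1 is 4.605.
Since 1.662 < 4.605, we fail to reject the null hypothesis — the data are consistent with the 1:2:1 ratio.

1.662; consistent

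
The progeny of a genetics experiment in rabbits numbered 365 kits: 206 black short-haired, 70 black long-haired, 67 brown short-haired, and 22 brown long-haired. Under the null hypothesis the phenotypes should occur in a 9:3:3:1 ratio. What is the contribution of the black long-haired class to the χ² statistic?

Under the 9:3:3:1 hypothesis (Σ ratio = 16, N = 365):
  black short-haired: 365 × 9/16 = 205.3125
  black long-haired: 365 × 3/16 = 68.4375
  brown short-haired: 365 × 3/16 = 68.4375
  brown long-haired: 365 × 1/16 = 22.8125
Contribution of black long-haired: (70 − 68.4375)² / 68.4375 = 0.0357

0.036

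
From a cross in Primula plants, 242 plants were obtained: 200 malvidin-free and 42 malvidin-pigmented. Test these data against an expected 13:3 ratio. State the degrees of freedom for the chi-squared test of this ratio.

1

A goodness-of-fit test with 2 phenotype classes has df = 2 − 1 = 1.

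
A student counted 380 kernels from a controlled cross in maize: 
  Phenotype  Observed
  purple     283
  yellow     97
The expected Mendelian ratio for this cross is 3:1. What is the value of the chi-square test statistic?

Total ratio parts = 4. Expected numbers out of 380:
  purple: 380 × 3/4 = 285
  yellow: 380 × 1/4 = 95
χ² = Σ (O − E)² / E
  purple: (283 − 285)² / 285 = 0.0140
  yellow: (97 − 95)² / 95 = 0.0421
χ² = 0.0140 + 0.0421 = 0.0561 ≈ 0.056

0.056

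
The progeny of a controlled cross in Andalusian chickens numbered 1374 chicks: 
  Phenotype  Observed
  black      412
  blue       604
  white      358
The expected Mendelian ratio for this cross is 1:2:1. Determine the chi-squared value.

Total ratio parts = 4. Expected numbers out of 1374:
  black: 1374 × 1/4 = 343.5
  blue: 1374 × 2/4 = 687
  white: 1374 × 1/4 = 343.5
χ² = Σ (O − E)² / E
  black: (412 − 343.5)² / 343.5 = 13.6601
  blue: (604 − 687)² / 687 = 10.0277
  white: (358 − 343.5)² / 343.5 = 0.6121
χ² = 13.6601 + 10.0277 + 0.6121 = 24.2999 ≈ 24.300

24.300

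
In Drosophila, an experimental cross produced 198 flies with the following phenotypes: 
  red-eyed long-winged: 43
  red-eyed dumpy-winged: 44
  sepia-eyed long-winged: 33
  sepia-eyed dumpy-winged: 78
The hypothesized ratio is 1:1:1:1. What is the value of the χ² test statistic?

23.374

Total ratio parts = 4. Expected numbers out of 198:
  red-eyed long-winged: 198 × 1/4 = 49.5
  red-eyed dumpy-winged: 198 × 1/4 = 49.5
  sepia-eyed long-winged: 198 × 1/4 = 49.5
  sepia-eyed dumpy-winged: 198 × 1/4 = 49.5
χ² = Σ (O − E)² / E
  red-eyed long-winged: (43 − 49.5)² / 49.5 = 0.8535
  red-eyed dumpy-winged: (44 − 49.5)² / 49.5 = 0.6111
  sepia-eyed long-winged: (33 − 49.5)² / 49.5 = 5.5000
  sepia-eyed dumpy-winged: (78 − 49.5)² / 49.5 = 16.4091
χ² = 0.8535 + 0.6111 + 5.5000 + 16.4091 = 23.3737 ≈ 23.374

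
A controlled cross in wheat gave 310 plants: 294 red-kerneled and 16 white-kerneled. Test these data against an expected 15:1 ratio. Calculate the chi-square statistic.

Expected counts for N = 310 under a 15:1 ratio (total parts = 16):
  red-kerneled: 310 × 15/16 = 290.625
  white-kerneled: 310 × 1/16 = 19.375
χ² = Σ (O − E)² / E
  red-kerneled: (294 − 290.625)² / 290.625 = 0.0392
  white-kerneled: (16 − 19.375)² / 19.375 = 0.5879
χ² = 0.0392 + 0.5879 = 0.6271 ≈ 0.627

0.627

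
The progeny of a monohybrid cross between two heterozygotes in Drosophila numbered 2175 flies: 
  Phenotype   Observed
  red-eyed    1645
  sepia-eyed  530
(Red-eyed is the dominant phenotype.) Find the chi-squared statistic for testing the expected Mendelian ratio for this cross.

0.464

For a monohybrid cross between heterozygotes with complete dominance, the expected phenotypic ratio is 3:1.
Total ratio parts = 4. Expected numbers out of 2175:
  red-eyed: 2175 × 3/4 = 1631.25
  sepia-eyed: 2175 × 1/4 = 543.75
χ² = Σ (O − E)² / E
  red-eyed: (1645 − 1631.25)² / 1631.25 = 0.1159
  sepia-eyed: (530 − 543.75)² / 543.75 = 0.3477
χ² = 0.1159 + 0.3477 = 0.4636 ≈ 0.464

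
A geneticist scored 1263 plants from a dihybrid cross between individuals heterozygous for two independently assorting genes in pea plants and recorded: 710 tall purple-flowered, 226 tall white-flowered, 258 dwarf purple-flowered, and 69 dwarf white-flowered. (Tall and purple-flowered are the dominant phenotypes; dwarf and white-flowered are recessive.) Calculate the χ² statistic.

3.641

A dihybrid F₂ with independent assortment and complete dominance at both loci gives a 9:3:3:1 phenotypic ratio.
Under the 9:3:3:1 hypothesis (Σ ratio = 16, N = 1263):
  tall purple-flowered: 1263 × 9/16 = 710.4375
  tall white-flowered: 1263 × 3/16 = 236.8125
  dwarf purple-flowered: 1263 × 3/16 = 236.8125
  dwarf white-flowered: 1263 × 1/16 = 78.9375
χ² = Σ (O − E)² / E
  tall purple-flowered: (710 − 710.4375)² / 710.4375 = 0.0003
  tall white-flowered: (226 − 236.8125)² / 236.8125 = 0.4937
  dwarf purple-flowered: (258 − 236.8125)² / 236.8125 = 1.8956
  dwarf white-flowered: (69 − 78.9375)² / 78.9375 = 1.2510
χ² = 0.0003 + 0.4937 + 1.8956 + 1.2510 = 3.6406 ≈ 3.641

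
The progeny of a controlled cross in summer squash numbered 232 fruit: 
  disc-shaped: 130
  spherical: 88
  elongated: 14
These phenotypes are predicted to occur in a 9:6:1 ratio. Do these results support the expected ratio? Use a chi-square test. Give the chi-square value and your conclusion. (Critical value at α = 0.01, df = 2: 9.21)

0.031; consistent

The 9:6:1 ratio has 16 parts, so with N = 232 the expected counts are:
  disc-shaped: 232 × 9/16 = 130.5
  spherical: 232 × 6/16 = 87
  elongated: 232 × 1/16 = 14.5
χ² = Σ (O − E)² / E
  disc-shaped: (130 − 130.5)² / 130.5 = 0.0019
  spherical: (88 − 87)² / 87 = 0.0115
  elongated: (14 − 14.5)² / 14.5 = 0.0172
χ² = 0.0019 + 0.0115 + 0.0172 = 0.0306 ≈ 0.031
Degrees of freedom = 3 − 1 = 2; critical value at α = 0.01 is 9.21.
Since 0.031 < 9.21, we fail to reject the null hypothesis — the data are consistent with the 9:6:1 ratio.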